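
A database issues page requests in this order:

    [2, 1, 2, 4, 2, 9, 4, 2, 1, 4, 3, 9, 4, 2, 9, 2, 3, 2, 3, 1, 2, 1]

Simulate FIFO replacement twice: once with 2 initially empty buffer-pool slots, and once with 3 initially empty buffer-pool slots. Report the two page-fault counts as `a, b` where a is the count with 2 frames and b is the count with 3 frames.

17, 11

2 frames: F F . F F F F F F F F F F F F . F F . F . . → 17 faults.
3 frames: F F . F . F . F F F F F . F . . . . . F . . → 11 faults.
11 < 17: adding a frame reduced faults, as is typical.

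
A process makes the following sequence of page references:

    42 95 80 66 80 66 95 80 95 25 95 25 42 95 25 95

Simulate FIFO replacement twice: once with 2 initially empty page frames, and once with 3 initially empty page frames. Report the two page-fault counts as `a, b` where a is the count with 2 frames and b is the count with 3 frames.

11, 7

2 frames: F F F F . . F F . F F . F . F F → 11 faults.
3 frames: F F F F . . . . . F F . F . . . → 7 faults.
7 < 11: adding a frame reduced faults, as is typical.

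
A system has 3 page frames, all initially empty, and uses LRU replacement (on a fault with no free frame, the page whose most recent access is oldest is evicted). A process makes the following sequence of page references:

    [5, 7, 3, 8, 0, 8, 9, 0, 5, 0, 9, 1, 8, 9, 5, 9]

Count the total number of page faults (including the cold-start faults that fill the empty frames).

10

5: fault, frames {5}
7: fault, frames {5,7}
3: fault, frames {5,7,3}
8: fault, evict 5, frames {7,3,8}
0: fault, evict 7, frames {3,8,0}
8: hit
9: fault, evict 3, frames {0,8,9}
0: hit
5: fault, evict 8, frames {9,0,5}
0: hit
9: hit
1: fault, evict 5, frames {0,9,1}
8: fault, evict 0, frames {9,1,8}
9: hit
5: fault, evict 1, frames {8,9,5}
9: hit
Page faults: 10.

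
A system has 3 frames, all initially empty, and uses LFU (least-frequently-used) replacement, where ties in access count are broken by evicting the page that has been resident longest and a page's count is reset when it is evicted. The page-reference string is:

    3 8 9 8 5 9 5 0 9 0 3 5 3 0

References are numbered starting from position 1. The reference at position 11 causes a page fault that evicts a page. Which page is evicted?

5

pos 1: 3 -> fault, frames (3)
pos 2: 8 -> fault, frames (3 8)
pos 3: 9 -> fault, frames (3 8 9)
pos 4: 8 -> hit
pos 5: 5 -> fault, evict 3, frames (8 9 5)
pos 6: 9 -> hit
pos 7: 5 -> hit
pos 8: 0 -> fault, evict 8, frames (9 5 0)
pos 9: 9 -> hit
pos 10: 0 -> hit
pos 11: 3 -> fault, evict 5, frames (9 0 3)
At position 11, page 5 is evicted.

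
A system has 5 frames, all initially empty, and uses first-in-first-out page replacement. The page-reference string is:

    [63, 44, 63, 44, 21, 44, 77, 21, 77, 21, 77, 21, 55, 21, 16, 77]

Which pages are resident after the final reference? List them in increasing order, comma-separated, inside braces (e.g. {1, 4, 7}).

{16, 21, 44, 55, 77}

63 → miss, frames [63]
44 → miss, frames [63, 44]
63 → hit
44 → hit
21 → miss, frames [63, 44, 21]
44 → hit
77 → miss, frames [63, 44, 21, 77]
21 → hit
77 → hit
21 → hit
77 → hit
21 → hit
55 → miss, frames [63, 44, 21, 77, 55]
21 → hit
16 → miss, evict 63, frames [44, 21, 77, 55, 16]
77 → hit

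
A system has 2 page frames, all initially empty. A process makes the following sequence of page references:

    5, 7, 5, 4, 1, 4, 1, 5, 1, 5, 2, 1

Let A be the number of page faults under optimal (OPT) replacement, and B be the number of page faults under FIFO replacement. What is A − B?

Under OPT: F F . F F . . F . . F . → 6 faults.
Under FIFO: F F . F F . . F . . F F → 7 faults.
A − B = 6 − 7 = -1.

-1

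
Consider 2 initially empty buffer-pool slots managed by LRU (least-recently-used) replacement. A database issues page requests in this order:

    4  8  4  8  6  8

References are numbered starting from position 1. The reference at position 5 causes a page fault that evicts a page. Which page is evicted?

4

pos 1: 4 → fault, frames {4}
pos 2: 8 → fault, frames {4,8}
pos 3: 4 → hit
pos 4: 8 → hit
pos 5: 6 → fault, evict 4, frames {8,6}
At position 5, page 4 is evicted.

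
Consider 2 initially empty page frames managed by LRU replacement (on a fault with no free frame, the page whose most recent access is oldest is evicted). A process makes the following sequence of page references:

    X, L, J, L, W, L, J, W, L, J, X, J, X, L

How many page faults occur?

10

X -> miss, frames (X)
L -> miss, frames (X L)
J -> miss, evict X, frames (L J)
L -> hit
W -> miss, evict J, frames (L W)
L -> hit
J -> miss, evict W, frames (L J)
W -> miss, evict L, frames (J W)
L -> miss, evict J, frames (W L)
J -> miss, evict W, frames (L J)
X -> miss, evict L, frames (J X)
J -> hit
X -> hit
L -> miss, evict J, frames (X L)
Page faults: 10.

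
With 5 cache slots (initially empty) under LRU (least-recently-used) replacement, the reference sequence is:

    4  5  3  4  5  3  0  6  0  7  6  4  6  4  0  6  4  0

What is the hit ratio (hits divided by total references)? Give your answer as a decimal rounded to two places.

0.61

4: miss, frames [4]
5: miss, frames [4, 5]
3: miss, frames [4, 5, 3]
4: hit
5: hit
3: hit
0: miss, frames [4, 5, 3, 0]
6: miss, frames [4, 5, 3, 0, 6]
0: hit
7: miss, evict 4, frames [5, 3, 6, 0, 7]
6: hit
4: miss, evict 5, frames [3, 0, 7, 6, 4]
6: hit
4: hit
0: hit
6: hit
4: hit
0: hit
Hits: 11 of 18 references → 11/18 = 0.6111.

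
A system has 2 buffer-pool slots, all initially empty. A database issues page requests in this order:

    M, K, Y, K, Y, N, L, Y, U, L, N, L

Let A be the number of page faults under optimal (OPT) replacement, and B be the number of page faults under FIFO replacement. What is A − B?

-2

Under OPT: F F F . . F F . F . F . → 7 faults.
Under FIFO: F F F . . F F F F F F . → 9 faults.
A − B = 7 − 9 = -2.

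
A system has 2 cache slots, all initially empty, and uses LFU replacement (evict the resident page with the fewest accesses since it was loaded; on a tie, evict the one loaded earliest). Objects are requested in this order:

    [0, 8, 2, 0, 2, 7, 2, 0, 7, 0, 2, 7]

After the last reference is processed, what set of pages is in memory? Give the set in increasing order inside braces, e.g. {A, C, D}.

{2, 7}

0 → miss, frames (0)
8 → miss, frames (0 8)
2 → miss, evict 0, frames (8 2)
0 → miss, evict 8, frames (2 0)
2 → hit
7 → miss, evict 0, frames (2 7)
2 → hit
0 → miss, evict 7, frames (2 0)
7 → miss, evict 0, frames (2 7)
0 → miss, evict 7, frames (2 0)
2 → hit
7 → miss, evict 0, frames (2 7)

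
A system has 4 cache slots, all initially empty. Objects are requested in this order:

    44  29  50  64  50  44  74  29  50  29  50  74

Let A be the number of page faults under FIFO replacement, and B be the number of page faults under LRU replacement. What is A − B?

-1

Under FIFO: F F F F . . F . . . . . → 5 faults.
Under LRU: F F F F . . F F . . . . → 6 faults.
A − B = 5 − 6 = -1.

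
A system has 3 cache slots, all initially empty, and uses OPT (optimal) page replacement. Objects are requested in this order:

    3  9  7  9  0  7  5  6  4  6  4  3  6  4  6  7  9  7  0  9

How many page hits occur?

10

3 → fault, frames [3]
9 → fault, frames [3, 9]
7 → fault, frames [3, 9, 7]
9 → hit
0 → fault, evict 9, frames [3, 7, 0]
7 → hit
5 → fault, evict 0, frames [3, 7, 5]
6 → fault, evict 5, frames [3, 7, 6]
4 → fault, evict 7, frames [3, 6, 4]
6 → hit
4 → hit
3 → hit
6 → hit
4 → hit
6 → hit
7 → fault, evict 4, frames [3, 6, 7]
9 → fault, evict 6, frames [3, 7, 9]
7 → hit
0 → fault, evict 7, frames [3, 9, 0]
9 → hit
Hits: 10.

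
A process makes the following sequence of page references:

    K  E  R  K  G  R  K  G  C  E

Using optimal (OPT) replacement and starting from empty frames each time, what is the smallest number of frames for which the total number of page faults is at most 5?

f=1: 10 faults
f=2: 7 faults
f=3: 6 faults
f=4: 5 faults
f=5: 5 faults
Smallest f with faults ≤ 5 is 4.

4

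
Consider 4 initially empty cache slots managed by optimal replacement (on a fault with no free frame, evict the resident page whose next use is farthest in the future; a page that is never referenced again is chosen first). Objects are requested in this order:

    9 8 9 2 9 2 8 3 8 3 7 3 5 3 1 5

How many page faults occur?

7

9 → fault, frames [9]
8 → fault, frames [9, 8]
9 → hit
2 → fault, frames [9, 8, 2]
9 → hit
2 → hit
8 → hit
3 → fault, frames [9, 8, 2, 3]
8 → hit
3 → hit
7 → fault, evict 2, frames [9, 8, 3, 7]
3 → hit
5 → fault, evict 7, frames [9, 8, 3, 5]
3 → hit
1 → fault, evict 3, frames [9, 8, 5, 1]
5 → hit
Page faults: 7.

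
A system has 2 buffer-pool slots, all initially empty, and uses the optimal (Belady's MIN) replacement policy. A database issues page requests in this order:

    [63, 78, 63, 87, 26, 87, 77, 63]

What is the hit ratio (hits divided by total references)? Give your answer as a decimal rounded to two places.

63 -> miss, frames {63}
78 -> miss, frames {63,78}
63 -> hit
87 -> miss, evict 78, frames {63,87}
26 -> miss, evict 63, frames {87,26}
87 -> hit
77 -> miss, evict 26, frames {87,77}
63 -> miss, evict 77, frames {87,63}
Hits: 2 of 8 references → 2/8 = 0.2500.

0.25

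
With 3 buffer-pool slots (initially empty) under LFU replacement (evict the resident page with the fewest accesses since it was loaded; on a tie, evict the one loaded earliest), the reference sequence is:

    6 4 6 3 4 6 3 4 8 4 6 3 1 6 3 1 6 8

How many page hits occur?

9

6 → fault, frames {6}
4 → fault, frames {6,4}
6 → hit
3 → fault, frames {6,4,3}
4 → hit
6 → hit
3 → hit
4 → hit
8 → fault, evict 3, frames {6,4,8}
4 → hit
6 → hit
3 → fault, evict 8, frames {6,4,3}
1 → fault, evict 3, frames {6,4,1}
6 → hit
3 → fault, evict 1, frames {6,4,3}
1 → fault, evict 3, frames {6,4,1}
6 → hit
8 → fault, evict 1, frames {6,4,8}
Hits: 9.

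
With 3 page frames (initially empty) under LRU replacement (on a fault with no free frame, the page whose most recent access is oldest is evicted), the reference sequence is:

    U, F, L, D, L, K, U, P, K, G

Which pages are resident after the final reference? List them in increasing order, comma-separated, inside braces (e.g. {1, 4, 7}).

U -> miss, frames [U]
F -> miss, frames [U, F]
L -> miss, frames [U, F, L]
D -> miss, evict U, frames [F, L, D]
L -> hit
K -> miss, evict F, frames [D, L, K]
U -> miss, evict D, frames [L, K, U]
P -> miss, evict L, frames [K, U, P]
K -> hit
G -> miss, evict U, frames [P, K, G]

{G, K, P}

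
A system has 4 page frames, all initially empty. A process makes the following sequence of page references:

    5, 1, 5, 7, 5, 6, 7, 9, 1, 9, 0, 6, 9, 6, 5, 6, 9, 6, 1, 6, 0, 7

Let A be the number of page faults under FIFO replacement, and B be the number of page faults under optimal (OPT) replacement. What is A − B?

2

Under FIFO: F F . F . F . F . . F . . . F . . . F F . F → 10 faults.
Under OPT: F F . F . F . F . . F . . . . . . . F . . F → 8 faults.
A − B = 10 − 8 = 2.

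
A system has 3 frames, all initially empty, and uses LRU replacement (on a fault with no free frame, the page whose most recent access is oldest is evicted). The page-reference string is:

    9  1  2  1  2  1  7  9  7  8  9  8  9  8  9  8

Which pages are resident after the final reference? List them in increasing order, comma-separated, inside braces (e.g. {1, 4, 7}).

{7, 8, 9}

9: fault, frames [9]
1: fault, frames [9, 1]
2: fault, frames [9, 1, 2]
1: hit
2: hit
1: hit
7: fault, evict 9, frames [2, 1, 7]
9: fault, evict 2, frames [1, 7, 9]
7: hit
8: fault, evict 1, frames [9, 7, 8]
9: hit
8: hit
9: hit
8: hit
9: hit
8: hit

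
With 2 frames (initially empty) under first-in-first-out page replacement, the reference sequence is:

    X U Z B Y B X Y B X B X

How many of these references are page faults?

X -> fault, frames {X}
U -> fault, frames {X,U}
Z -> fault, evict X, frames {U,Z}
B -> fault, evict U, frames {Z,B}
Y -> fault, evict Z, frames {B,Y}
B -> hit
X -> fault, evict B, frames {Y,X}
Y -> hit
B -> fault, evict Y, frames {X,B}
X -> hit
B -> hit
X -> hit
Page faults: 7.

7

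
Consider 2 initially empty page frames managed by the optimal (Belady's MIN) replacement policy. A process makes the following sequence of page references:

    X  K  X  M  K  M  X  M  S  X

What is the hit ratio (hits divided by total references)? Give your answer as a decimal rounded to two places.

0.50

X: fault, frames [X]
K: fault, frames [X, K]
X: hit
M: fault, evict X, frames [K, M]
K: hit
M: hit
X: fault, evict K, frames [M, X]
M: hit
S: fault, evict M, frames [X, S]
X: hit
Hits: 5 of 10 references → 5/10 = 0.5000.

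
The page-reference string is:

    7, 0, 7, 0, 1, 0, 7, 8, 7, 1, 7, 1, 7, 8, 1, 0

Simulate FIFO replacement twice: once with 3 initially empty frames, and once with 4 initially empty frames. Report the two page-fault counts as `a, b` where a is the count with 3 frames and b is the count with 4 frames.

3 frames: F F . . F . . F F . . . . . . F → 6 faults.
4 frames: F F . . F . . F . . . . . . . . → 4 faults.
4 < 6: adding a frame reduced faults, as is typical.

6, 4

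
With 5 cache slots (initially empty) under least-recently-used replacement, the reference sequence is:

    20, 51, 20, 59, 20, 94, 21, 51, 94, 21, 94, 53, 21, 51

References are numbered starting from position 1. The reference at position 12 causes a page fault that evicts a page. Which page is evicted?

pos 1: 20 → fault, frames [20]
pos 2: 51 → fault, frames [20, 51]
pos 3: 20 → hit
pos 4: 59 → fault, frames [51, 20, 59]
pos 5: 20 → hit
pos 6: 94 → fault, frames [51, 59, 20, 94]
pos 7: 21 → fault, frames [51, 59, 20, 94, 21]
pos 8: 51 → hit
pos 9: 94 → hit
pos 10: 21 → hit
pos 11: 94 → hit
pos 12: 53 → fault, evict 59, frames [20, 51, 21, 94, 53]
At position 12, page 59 is evicted.

59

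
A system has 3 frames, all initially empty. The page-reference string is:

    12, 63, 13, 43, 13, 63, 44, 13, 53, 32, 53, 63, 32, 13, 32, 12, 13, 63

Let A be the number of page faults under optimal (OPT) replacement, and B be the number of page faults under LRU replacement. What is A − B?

Under OPT: F F F F . . F . F F . . . F . F . . → 9 faults.
Under LRU: F F F F . . F . F F . F . F . F . F → 11 faults.
A − B = 9 − 11 = -2.

-2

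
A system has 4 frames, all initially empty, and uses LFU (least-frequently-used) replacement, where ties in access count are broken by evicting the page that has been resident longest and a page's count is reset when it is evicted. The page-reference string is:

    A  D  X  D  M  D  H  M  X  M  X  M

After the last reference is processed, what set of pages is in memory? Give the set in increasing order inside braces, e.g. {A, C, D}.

{D, H, M, X}

A → fault, frames [A]
D → fault, frames [A, D]
X → fault, frames [A, D, X]
D → hit
M → fault, frames [A, D, X, M]
D → hit
H → fault, evict A, frames [D, X, M, H]
M → hit
X → hit
M → hit
X → hit
M → hit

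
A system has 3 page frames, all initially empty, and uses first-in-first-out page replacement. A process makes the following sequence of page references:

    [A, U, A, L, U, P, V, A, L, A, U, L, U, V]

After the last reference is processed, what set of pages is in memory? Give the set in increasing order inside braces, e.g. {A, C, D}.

{L, U, V}

A → miss, frames [A]
U → miss, frames [A, U]
A → hit
L → miss, frames [A, U, L]
U → hit
P → miss, evict A, frames [U, L, P]
V → miss, evict U, frames [L, P, V]
A → miss, evict L, frames [P, V, A]
L → miss, evict P, frames [V, A, L]
A → hit
U → miss, evict V, frames [A, L, U]
L → hit
U → hit
V → miss, evict A, frames [L, U, V]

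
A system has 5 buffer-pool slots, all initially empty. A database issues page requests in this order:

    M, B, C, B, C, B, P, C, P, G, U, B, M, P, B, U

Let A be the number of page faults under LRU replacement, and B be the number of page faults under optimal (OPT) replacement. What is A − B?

1

Under LRU: F F F . . . F . . F F . F . . . → 7 faults.
Under OPT: F F F . . . F . . F F . . . . . → 6 faults.
A − B = 7 − 6 = 1.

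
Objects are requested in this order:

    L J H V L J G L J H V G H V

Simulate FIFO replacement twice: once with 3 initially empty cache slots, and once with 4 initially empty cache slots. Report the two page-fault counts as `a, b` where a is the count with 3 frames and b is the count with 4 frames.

3 frames: F F F F F F F . . F F . . . → 9 faults.
4 frames: F F F F . . F F F F F F . . → 10 faults.
10 > 9: adding a frame increased faults — Belady's anomaly.

9, 10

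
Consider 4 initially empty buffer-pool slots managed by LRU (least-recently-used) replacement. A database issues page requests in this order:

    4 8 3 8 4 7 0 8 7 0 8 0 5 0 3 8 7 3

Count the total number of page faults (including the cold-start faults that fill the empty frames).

8

4 → miss, frames [4]
8 → miss, frames [4, 8]
3 → miss, frames [4, 8, 3]
8 → hit
4 → hit
7 → miss, frames [3, 8, 4, 7]
0 → miss, evict 3, frames [8, 4, 7, 0]
8 → hit
7 → hit
0 → hit
8 → hit
0 → hit
5 → miss, evict 4, frames [7, 8, 0, 5]
0 → hit
3 → miss, evict 7, frames [8, 5, 0, 3]
8 → hit
7 → miss, evict 5, frames [0, 3, 8, 7]
3 → hit
Page faults: 8.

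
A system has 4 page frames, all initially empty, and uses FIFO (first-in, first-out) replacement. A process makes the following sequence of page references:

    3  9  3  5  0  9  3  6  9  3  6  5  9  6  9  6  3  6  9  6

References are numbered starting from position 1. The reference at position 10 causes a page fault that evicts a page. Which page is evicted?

9

pos 1: 3: miss, frames {3}
pos 2: 9: miss, frames {3,9}
pos 3: 3: hit
pos 4: 5: miss, frames {3,9,5}
pos 5: 0: miss, frames {3,9,5,0}
pos 6: 9: hit
pos 7: 3: hit
pos 8: 6: miss, evict 3, frames {9,5,0,6}
pos 9: 9: hit
pos 10: 3: miss, evict 9, frames {5,0,6,3}
At position 10, page 9 is evicted.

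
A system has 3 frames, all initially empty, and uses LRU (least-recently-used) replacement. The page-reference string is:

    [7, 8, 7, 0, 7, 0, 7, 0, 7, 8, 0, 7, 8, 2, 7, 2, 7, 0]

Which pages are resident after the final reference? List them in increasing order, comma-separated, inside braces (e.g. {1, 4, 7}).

{0, 2, 7}

7 -> fault, frames (7)
8 -> fault, frames (7 8)
7 -> hit
0 -> fault, frames (8 7 0)
7 -> hit
0 -> hit
7 -> hit
0 -> hit
7 -> hit
8 -> hit
0 -> hit
7 -> hit
8 -> hit
2 -> fault, evict 0, frames (7 8 2)
7 -> hit
2 -> hit
7 -> hit
0 -> fault, evict 8, frames (2 7 0)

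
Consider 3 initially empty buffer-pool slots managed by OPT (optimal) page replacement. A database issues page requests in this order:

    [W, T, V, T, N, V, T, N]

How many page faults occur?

4

W -> miss, frames [W]
T -> miss, frames [W, T]
V -> miss, frames [W, T, V]
T -> hit
N -> miss, evict W, frames [T, V, N]
V -> hit
T -> hit
N -> hit
Page faults: 4.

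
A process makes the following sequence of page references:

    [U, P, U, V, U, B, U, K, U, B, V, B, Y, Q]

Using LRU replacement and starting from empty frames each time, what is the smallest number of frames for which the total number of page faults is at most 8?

f=1: 14 faults
f=2: 9 faults
f=3: 8 faults
f=4: 7 faults
f=5: 7 faults
f=6: 7 faults
f=7: 7 faults
Smallest f with faults ≤ 8 is 3.

3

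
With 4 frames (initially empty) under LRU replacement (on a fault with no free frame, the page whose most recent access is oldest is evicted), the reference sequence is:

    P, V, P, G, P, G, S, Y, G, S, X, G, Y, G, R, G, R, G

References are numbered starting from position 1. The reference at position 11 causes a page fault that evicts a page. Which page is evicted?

pos 1: P → miss, frames {P}
pos 2: V → miss, frames {P,V}
pos 3: P → hit
pos 4: G → miss, frames {V,P,G}
pos 5: P → hit
pos 6: G → hit
pos 7: S → miss, frames {V,P,G,S}
pos 8: Y → miss, evict V, frames {P,G,S,Y}
pos 9: G → hit
pos 10: S → hit
pos 11: X → miss, evict P, frames {Y,G,S,X}
At position 11, page P is evicted.

P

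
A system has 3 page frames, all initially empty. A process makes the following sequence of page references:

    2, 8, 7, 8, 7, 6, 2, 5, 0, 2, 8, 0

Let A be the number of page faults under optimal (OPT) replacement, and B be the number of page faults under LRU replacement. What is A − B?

-2

Under OPT: F F F . . F . F F . . . → 6 faults.
Under LRU: F F F . . F F F F . F . → 8 faults.
A − B = 6 − 8 = -2.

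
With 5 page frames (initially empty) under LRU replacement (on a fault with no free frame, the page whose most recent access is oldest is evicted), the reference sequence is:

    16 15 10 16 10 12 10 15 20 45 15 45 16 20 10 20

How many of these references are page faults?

16 → fault, frames {16}
15 → fault, frames {16,15}
10 → fault, frames {16,15,10}
16 → hit
10 → hit
12 → fault, frames {15,16,10,12}
10 → hit
15 → hit
20 → fault, frames {16,12,10,15,20}
45 → fault, evict 16, frames {12,10,15,20,45}
15 → hit
45 → hit
16 → fault, evict 12, frames {10,20,15,45,16}
20 → hit
10 → hit
20 → hit
Page faults: 7.

7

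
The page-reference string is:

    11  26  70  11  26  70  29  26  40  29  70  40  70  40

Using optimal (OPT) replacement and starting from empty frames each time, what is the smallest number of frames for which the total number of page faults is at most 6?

f=1: 14 faults
f=2: 7 faults
f=3: 5 faults
f=4: 5 faults
f=5: 5 faults
Smallest f with faults ≤ 6 is 3.

3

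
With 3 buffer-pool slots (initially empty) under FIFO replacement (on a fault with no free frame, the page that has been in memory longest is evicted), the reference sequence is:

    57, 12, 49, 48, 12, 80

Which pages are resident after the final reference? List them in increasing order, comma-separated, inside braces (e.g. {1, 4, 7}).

57 -> miss, frames (57)
12 -> miss, frames (57 12)
49 -> miss, frames (57 12 49)
48 -> miss, evict 57, frames (12 49 48)
12 -> hit
80 -> miss, evict 12, frames (49 48 80)

{48, 49, 80}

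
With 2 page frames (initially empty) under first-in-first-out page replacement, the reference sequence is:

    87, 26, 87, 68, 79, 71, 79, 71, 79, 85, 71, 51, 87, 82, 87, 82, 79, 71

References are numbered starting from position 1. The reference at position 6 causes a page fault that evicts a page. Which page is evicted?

pos 1: 87 -> miss, frames [87]
pos 2: 26 -> miss, frames [87, 26]
pos 3: 87 -> hit
pos 4: 68 -> miss, evict 87, frames [26, 68]
pos 5: 79 -> miss, evict 26, frames [68, 79]
pos 6: 71 -> miss, evict 68, frames [79, 71]
At position 6, page 68 is evicted.

68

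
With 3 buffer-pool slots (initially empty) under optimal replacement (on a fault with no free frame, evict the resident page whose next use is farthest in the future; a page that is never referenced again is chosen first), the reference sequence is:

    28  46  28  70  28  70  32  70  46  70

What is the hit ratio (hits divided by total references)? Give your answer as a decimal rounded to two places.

28: miss, frames {28}
46: miss, frames {28,46}
28: hit
70: miss, frames {28,46,70}
28: hit
70: hit
32: miss, evict 28, frames {46,70,32}
70: hit
46: hit
70: hit
Hits: 6 of 10 references → 6/10 = 0.6000.

0.60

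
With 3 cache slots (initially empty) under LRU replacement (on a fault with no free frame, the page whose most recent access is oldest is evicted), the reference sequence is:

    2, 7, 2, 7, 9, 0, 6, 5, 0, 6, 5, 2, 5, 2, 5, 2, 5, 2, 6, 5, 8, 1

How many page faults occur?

9

2 -> fault, frames [2]
7 -> fault, frames [2, 7]
2 -> hit
7 -> hit
9 -> fault, frames [2, 7, 9]
0 -> fault, evict 2, frames [7, 9, 0]
6 -> fault, evict 7, frames [9, 0, 6]
5 -> fault, evict 9, frames [0, 6, 5]
0 -> hit
6 -> hit
5 -> hit
2 -> fault, evict 0, frames [6, 5, 2]
5 -> hit
2 -> hit
5 -> hit
2 -> hit
5 -> hit
2 -> hit
6 -> hit
5 -> hit
8 -> fault, evict 2, frames [6, 5, 8]
1 -> fault, evict 6, frames [5, 8, 1]
Page faults: 9.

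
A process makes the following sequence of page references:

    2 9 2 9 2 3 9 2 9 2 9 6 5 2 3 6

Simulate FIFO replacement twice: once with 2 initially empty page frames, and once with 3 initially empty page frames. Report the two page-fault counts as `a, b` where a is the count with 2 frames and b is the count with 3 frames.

10, 8

2 frames: F F . . . F . F F . . F F F F F → 10 faults.
3 frames: F F . . . F . . . . . F F F F F → 8 faults.
8 < 10: adding a frame reduced faults, as is typical.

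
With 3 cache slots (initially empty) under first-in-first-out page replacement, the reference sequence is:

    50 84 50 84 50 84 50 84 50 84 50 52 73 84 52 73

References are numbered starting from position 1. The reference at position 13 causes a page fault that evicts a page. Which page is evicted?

pos 1: 50 -> fault, frames (50)
pos 2: 84 -> fault, frames (50 84)
pos 3: 50 -> hit
pos 4: 84 -> hit
pos 5: 50 -> hit
pos 6: 84 -> hit
pos 7: 50 -> hit
pos 8: 84 -> hit
pos 9: 50 -> hit
pos 10: 84 -> hit
pos 11: 50 -> hit
pos 12: 52 -> fault, frames (50 84 52)
pos 13: 73 -> fault, evict 50, frames (84 52 73)
At position 13, page 50 is evicted.

50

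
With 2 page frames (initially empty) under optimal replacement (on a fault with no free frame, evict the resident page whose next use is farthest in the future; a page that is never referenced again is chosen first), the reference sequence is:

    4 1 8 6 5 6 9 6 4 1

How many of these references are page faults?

8

4: fault, frames {4}
1: fault, frames {4,1}
8: fault, evict 1, frames {4,8}
6: fault, evict 8, frames {4,6}
5: fault, evict 4, frames {6,5}
6: hit
9: fault, evict 5, frames {6,9}
6: hit
4: fault, evict 9, frames {6,4}
1: fault, evict 4, frames {6,1}
Page faults: 8.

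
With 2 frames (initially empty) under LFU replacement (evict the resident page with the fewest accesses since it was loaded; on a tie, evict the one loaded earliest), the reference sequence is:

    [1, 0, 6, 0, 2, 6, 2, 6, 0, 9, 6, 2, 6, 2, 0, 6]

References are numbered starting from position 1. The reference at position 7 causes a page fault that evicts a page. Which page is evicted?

6

pos 1: 1: fault, frames (1)
pos 2: 0: fault, frames (1 0)
pos 3: 6: fault, evict 1, frames (0 6)
pos 4: 0: hit
pos 5: 2: fault, evict 6, frames (0 2)
pos 6: 6: fault, evict 2, frames (0 6)
pos 7: 2: fault, evict 6, frames (0 2)
At position 7, page 6 is evicted.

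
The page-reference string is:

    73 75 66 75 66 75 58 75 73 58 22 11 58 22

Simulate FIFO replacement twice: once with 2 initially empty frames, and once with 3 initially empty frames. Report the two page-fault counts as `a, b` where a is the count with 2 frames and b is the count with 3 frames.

2 frames: F F F . . . F F F F F F F F → 11 faults.
3 frames: F F F . . . F . F . F F F . → 8 faults.
8 < 11: adding a frame reduced faults, as is typical.

11, 8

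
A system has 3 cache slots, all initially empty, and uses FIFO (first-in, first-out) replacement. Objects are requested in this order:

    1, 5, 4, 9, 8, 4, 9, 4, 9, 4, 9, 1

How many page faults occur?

1: miss, frames {1}
5: miss, frames {1,5}
4: miss, frames {1,5,4}
9: miss, evict 1, frames {5,4,9}
8: miss, evict 5, frames {4,9,8}
4: hit
9: hit
4: hit
9: hit
4: hit
9: hit
1: miss, evict 4, frames {9,8,1}
Page faults: 6.

6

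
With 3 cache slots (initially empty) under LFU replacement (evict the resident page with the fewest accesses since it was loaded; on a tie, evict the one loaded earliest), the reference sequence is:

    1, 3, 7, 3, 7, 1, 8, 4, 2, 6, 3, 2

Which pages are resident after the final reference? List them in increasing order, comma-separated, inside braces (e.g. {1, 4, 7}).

{2, 3, 7}

1: fault, frames {1}
3: fault, frames {1,3}
7: fault, frames {1,3,7}
3: hit
7: hit
1: hit
8: fault, evict 1, frames {3,7,8}
4: fault, evict 8, frames {3,7,4}
2: fault, evict 4, frames {3,7,2}
6: fault, evict 2, frames {3,7,6}
3: hit
2: fault, evict 6, frames {3,7,2}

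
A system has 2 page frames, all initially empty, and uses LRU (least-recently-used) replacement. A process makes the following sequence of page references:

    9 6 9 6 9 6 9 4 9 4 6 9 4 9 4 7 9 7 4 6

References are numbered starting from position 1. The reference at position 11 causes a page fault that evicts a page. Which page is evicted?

pos 1: 9 → miss, frames (9)
pos 2: 6 → miss, frames (9 6)
pos 3: 9 → hit
pos 4: 6 → hit
pos 5: 9 → hit
pos 6: 6 → hit
pos 7: 9 → hit
pos 8: 4 → miss, evict 6, frames (9 4)
pos 9: 9 → hit
pos 10: 4 → hit
pos 11: 6 → miss, evict 9, frames (4 6)
At position 11, page 9 is evicted.

9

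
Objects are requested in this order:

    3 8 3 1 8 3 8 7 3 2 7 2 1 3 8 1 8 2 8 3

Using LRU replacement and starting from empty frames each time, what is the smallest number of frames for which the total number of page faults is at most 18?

f=1: 20 faults
f=2: 15 faults
f=3: 10 faults
f=4: 7 faults
f=5: 5 faults
Smallest f with faults ≤ 18 is 2.

2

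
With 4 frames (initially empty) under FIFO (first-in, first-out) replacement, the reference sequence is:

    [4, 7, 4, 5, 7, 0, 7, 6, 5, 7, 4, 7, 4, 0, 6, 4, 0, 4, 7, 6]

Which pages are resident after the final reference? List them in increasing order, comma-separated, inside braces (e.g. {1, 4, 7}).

4 -> fault, frames (4)
7 -> fault, frames (4 7)
4 -> hit
5 -> fault, frames (4 7 5)
7 -> hit
0 -> fault, frames (4 7 5 0)
7 -> hit
6 -> fault, evict 4, frames (7 5 0 6)
5 -> hit
7 -> hit
4 -> fault, evict 7, frames (5 0 6 4)
7 -> fault, evict 5, frames (0 6 4 7)
4 -> hit
0 -> hit
6 -> hit
4 -> hit
0 -> hit
4 -> hit
7 -> hit
6 -> hit

{0, 4, 6, 7}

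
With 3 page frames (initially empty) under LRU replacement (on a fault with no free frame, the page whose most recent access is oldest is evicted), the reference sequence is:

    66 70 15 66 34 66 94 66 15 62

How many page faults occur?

7

66 -> fault, frames (66)
70 -> fault, frames (66 70)
15 -> fault, frames (66 70 15)
66 -> hit
34 -> fault, evict 70, frames (15 66 34)
66 -> hit
94 -> fault, evict 15, frames (34 66 94)
66 -> hit
15 -> fault, evict 34, frames (94 66 15)
62 -> fault, evict 94, frames (66 15 62)
Page faults: 7.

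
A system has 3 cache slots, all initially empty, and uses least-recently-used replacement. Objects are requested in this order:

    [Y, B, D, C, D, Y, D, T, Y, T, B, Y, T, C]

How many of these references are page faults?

Y -> fault, frames (Y)
B -> fault, frames (Y B)
D -> fault, frames (Y B D)
C -> fault, evict Y, frames (B D C)
D -> hit
Y -> fault, evict B, frames (C D Y)
D -> hit
T -> fault, evict C, frames (Y D T)
Y -> hit
T -> hit
B -> fault, evict D, frames (Y T B)
Y -> hit
T -> hit
C -> fault, evict B, frames (Y T C)
Page faults: 8.

8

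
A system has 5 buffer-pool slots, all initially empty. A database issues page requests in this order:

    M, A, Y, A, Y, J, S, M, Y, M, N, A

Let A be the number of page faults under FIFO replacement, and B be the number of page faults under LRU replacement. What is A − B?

Under FIFO: F F F . . F F . . . F . → 6 faults.
Under LRU: F F F . . F F . . . F F → 7 faults.
A − B = 6 − 7 = -1.

-1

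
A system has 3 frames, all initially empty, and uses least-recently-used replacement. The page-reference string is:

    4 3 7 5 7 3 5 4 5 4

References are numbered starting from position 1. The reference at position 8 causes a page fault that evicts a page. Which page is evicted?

pos 1: 4 -> fault, frames [4]
pos 2: 3 -> fault, frames [4, 3]
pos 3: 7 -> fault, frames [4, 3, 7]
pos 4: 5 -> fault, evict 4, frames [3, 7, 5]
pos 5: 7 -> hit
pos 6: 3 -> hit
pos 7: 5 -> hit
pos 8: 4 -> fault, evict 7, frames [3, 5, 4]
At position 8, page 7 is evicted.

7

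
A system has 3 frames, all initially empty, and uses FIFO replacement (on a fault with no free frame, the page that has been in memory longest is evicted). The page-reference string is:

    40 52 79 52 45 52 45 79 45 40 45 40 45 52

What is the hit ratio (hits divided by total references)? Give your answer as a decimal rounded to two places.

0.57

40: miss, frames (40)
52: miss, frames (40 52)
79: miss, frames (40 52 79)
52: hit
45: miss, evict 40, frames (52 79 45)
52: hit
45: hit
79: hit
45: hit
40: miss, evict 52, frames (79 45 40)
45: hit
40: hit
45: hit
52: miss, evict 79, frames (45 40 52)
Hits: 8 of 14 references → 8/14 = 0.5714.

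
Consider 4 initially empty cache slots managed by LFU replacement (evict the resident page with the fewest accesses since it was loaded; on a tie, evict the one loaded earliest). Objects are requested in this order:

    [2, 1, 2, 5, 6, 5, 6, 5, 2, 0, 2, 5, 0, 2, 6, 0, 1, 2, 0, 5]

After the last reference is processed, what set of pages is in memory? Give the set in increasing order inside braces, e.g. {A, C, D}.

2 -> miss, frames (2)
1 -> miss, frames (2 1)
2 -> hit
5 -> miss, frames (2 1 5)
6 -> miss, frames (2 1 5 6)
5 -> hit
6 -> hit
5 -> hit
2 -> hit
0 -> miss, evict 1, frames (2 5 6 0)
2 -> hit
5 -> hit
0 -> hit
2 -> hit
6 -> hit
0 -> hit
1 -> miss, evict 6, frames (2 5 0 1)
2 -> hit
0 -> hit
5 -> hit

{0, 1, 2, 5}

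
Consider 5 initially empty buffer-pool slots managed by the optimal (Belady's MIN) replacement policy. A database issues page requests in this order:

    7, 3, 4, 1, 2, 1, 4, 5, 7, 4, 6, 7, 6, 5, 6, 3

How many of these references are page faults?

7

7: miss, frames (7)
3: miss, frames (7 3)
4: miss, frames (7 3 4)
1: miss, frames (7 3 4 1)
2: miss, frames (7 3 4 1 2)
1: hit
4: hit
5: miss, evict 2, frames (7 3 4 1 5)
7: hit
4: hit
6: miss, evict 1, frames (7 3 4 5 6)
7: hit
6: hit
5: hit
6: hit
3: hit
Page faults: 7.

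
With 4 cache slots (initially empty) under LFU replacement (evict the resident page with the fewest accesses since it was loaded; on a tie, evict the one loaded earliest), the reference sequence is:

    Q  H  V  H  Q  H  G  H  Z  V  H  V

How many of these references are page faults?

Q → fault, frames {Q}
H → fault, frames {Q,H}
V → fault, frames {Q,H,V}
H → hit
Q → hit
H → hit
G → fault, frames {Q,H,V,G}
H → hit
Z → fault, evict V, frames {Q,H,G,Z}
V → fault, evict G, frames {Q,H,Z,V}
H → hit
V → hit
Page faults: 6.

6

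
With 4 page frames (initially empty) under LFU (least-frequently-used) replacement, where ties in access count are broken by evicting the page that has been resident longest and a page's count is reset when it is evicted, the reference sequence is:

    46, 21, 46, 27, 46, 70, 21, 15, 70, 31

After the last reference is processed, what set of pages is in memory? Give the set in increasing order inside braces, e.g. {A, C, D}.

{21, 31, 46, 70}

46 → fault, frames [46]
21 → fault, frames [46, 21]
46 → hit
27 → fault, frames [46, 21, 27]
46 → hit
70 → fault, frames [46, 21, 27, 70]
21 → hit
15 → fault, evict 27, frames [46, 21, 70, 15]
70 → hit
31 → fault, evict 15, frames [46, 21, 70, 31]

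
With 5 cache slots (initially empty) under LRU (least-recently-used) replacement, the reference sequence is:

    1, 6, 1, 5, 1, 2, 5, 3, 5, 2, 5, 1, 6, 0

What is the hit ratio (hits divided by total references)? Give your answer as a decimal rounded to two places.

0.57

1 -> miss, frames (1)
6 -> miss, frames (1 6)
1 -> hit
5 -> miss, frames (6 1 5)
1 -> hit
2 -> miss, frames (6 5 1 2)
5 -> hit
3 -> miss, frames (6 1 2 5 3)
5 -> hit
2 -> hit
5 -> hit
1 -> hit
6 -> hit
0 -> miss, evict 3, frames (2 5 1 6 0)
Hits: 8 of 14 references → 8/14 = 0.5714.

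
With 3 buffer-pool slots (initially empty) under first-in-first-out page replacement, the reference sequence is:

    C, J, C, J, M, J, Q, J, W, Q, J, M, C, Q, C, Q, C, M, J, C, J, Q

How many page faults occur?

C -> miss, frames {C}
J -> miss, frames {C,J}
C -> hit
J -> hit
M -> miss, frames {C,J,M}
J -> hit
Q -> miss, evict C, frames {J,M,Q}
J -> hit
W -> miss, evict J, frames {M,Q,W}
Q -> hit
J -> miss, evict M, frames {Q,W,J}
M -> miss, evict Q, frames {W,J,M}
C -> miss, evict W, frames {J,M,C}
Q -> miss, evict J, frames {M,C,Q}
C -> hit
Q -> hit
C -> hit
M -> hit
J -> miss, evict M, frames {C,Q,J}
C -> hit
J -> hit
Q -> hit
Page faults: 10.

10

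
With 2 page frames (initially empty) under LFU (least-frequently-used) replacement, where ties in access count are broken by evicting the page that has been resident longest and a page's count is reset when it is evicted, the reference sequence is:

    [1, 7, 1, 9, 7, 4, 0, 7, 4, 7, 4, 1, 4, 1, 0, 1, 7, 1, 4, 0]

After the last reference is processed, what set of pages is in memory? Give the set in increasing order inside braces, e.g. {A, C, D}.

1 -> fault, frames {1}
7 -> fault, frames {1,7}
1 -> hit
9 -> fault, evict 7, frames {1,9}
7 -> fault, evict 9, frames {1,7}
4 -> fault, evict 7, frames {1,4}
0 -> fault, evict 4, frames {1,0}
7 -> fault, evict 0, frames {1,7}
4 -> fault, evict 7, frames {1,4}
7 -> fault, evict 4, frames {1,7}
4 -> fault, evict 7, frames {1,4}
1 -> hit
4 -> hit
1 -> hit
0 -> fault, evict 4, frames {1,0}
1 -> hit
7 -> fault, evict 0, frames {1,7}
1 -> hit
4 -> fault, evict 7, frames {1,4}
0 -> fault, evict 4, frames {1,0}

{0, 1}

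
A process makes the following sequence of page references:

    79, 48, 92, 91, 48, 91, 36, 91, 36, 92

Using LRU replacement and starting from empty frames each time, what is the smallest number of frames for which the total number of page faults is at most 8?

2

f=1: 10 faults
f=2: 7 faults
f=3: 6 faults
f=4: 5 faults
f=5: 5 faults
Smallest f with faults ≤ 8 is 2.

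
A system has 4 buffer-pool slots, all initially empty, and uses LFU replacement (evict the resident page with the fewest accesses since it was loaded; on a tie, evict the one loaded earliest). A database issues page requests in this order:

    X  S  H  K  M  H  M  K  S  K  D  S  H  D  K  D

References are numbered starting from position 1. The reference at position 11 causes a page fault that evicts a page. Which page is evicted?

pos 1: X -> fault, frames {X}
pos 2: S -> fault, frames {X,S}
pos 3: H -> fault, frames {X,S,H}
pos 4: K -> fault, frames {X,S,H,K}
pos 5: M -> fault, evict X, frames {S,H,K,M}
pos 6: H -> hit
pos 7: M -> hit
pos 8: K -> hit
pos 9: S -> hit
pos 10: K -> hit
pos 11: D -> fault, evict S, frames {H,K,M,D}
At position 11, page S is evicted.

S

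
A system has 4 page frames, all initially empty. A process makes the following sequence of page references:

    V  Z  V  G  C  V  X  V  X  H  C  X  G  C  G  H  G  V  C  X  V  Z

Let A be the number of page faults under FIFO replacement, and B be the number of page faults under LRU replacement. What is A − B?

Under FIFO: F F . F F . F F . F . . F F . . . . . F F F → 12 faults.
Under LRU: F F . F F . F . . F . . F . . . . F . F . F → 10 faults.
A − B = 12 − 10 = 2.

2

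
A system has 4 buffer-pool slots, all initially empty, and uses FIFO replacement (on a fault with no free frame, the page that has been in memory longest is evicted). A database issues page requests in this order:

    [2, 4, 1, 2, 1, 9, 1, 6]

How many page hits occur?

3

2 -> fault, frames {2}
4 -> fault, frames {2,4}
1 -> fault, frames {2,4,1}
2 -> hit
1 -> hit
9 -> fault, frames {2,4,1,9}
1 -> hit
6 -> fault, evict 2, frames {4,1,9,6}
Hits: 3.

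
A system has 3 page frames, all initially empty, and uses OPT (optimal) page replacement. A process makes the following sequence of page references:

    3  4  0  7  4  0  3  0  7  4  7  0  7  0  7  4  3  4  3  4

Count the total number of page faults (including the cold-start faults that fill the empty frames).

3 → fault, frames {3}
4 → fault, frames {3,4}
0 → fault, frames {3,4,0}
7 → fault, evict 3, frames {4,0,7}
4 → hit
0 → hit
3 → fault, evict 4, frames {0,7,3}
0 → hit
7 → hit
4 → fault, evict 3, frames {0,7,4}
7 → hit
0 → hit
7 → hit
0 → hit
7 → hit
4 → hit
3 → fault, evict 7, frames {0,4,3}
4 → hit
3 → hit
4 → hit
Page faults: 7.

7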